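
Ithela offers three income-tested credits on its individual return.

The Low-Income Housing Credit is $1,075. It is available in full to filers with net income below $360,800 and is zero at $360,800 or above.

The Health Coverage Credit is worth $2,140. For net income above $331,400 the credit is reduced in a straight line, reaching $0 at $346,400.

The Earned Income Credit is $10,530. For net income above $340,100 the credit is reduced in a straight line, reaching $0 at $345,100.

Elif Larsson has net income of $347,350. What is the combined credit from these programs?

$1,075

Low-Income Housing Credit: $347,350 is below the $360,800 cutoff, so the full $1,075 applies.
Health Coverage Credit: $347,350 is at or above $346,400, so the credit is $0.
Earned Income Credit: $347,350 is at or above $345,100, so the credit is $0.
Total: $1,075 + $0 + $0 = $1,075.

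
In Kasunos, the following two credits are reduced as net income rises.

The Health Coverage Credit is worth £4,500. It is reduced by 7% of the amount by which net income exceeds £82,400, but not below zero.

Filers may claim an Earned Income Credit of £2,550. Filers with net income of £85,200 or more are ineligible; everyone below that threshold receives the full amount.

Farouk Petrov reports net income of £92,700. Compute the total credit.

£3,779

Health Coverage Credit: 7% of the £10,300 excess over £82,400 is £721; credit = £4,500 − £721 = £3,779.
Earned Income Credit: £92,700 meets or exceeds the £85,200 cutoff, so the credit is £0.
Total: £3,779 + £0 = £3,779.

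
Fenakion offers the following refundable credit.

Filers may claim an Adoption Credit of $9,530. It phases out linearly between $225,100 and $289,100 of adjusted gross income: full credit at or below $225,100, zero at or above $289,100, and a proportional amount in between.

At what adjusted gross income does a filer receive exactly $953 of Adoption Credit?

$953 is 953/9,530 of the full $9,530, so 8,577/9,530 of the $64,000 range has been used: income = $225,100 + $64,000 × 8,577/9,530 = $282,700.

$282,700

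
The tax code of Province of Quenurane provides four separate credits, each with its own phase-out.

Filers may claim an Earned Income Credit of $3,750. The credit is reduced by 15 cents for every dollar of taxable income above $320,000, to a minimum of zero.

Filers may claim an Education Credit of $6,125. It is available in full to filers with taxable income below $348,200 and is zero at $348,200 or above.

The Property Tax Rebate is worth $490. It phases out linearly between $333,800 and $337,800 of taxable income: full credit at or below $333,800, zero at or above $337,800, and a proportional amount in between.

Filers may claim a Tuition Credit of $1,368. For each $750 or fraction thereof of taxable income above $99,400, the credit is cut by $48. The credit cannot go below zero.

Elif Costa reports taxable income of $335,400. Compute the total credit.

$7,859

Earned Income Credit: 15% of the $15,400 excess over $320,000 is $2,310; credit = $3,750 − $2,310 = $1,440.
Education Credit: $335,400 is below the $348,200 cutoff, so the full $6,125 applies.
Property Tax Rebate: $335,400 is $1,600 into a $4,000 phase-out range, leaving 2,400/4,000 of the credit: $490 × 2,400/4,000 = $294.
Tuition Credit: income exceeds $99,400 by $236,000 → 315 increments × $48 = $15,120 ≥ base, so the credit is $0.
Total: $1,440 + $6,125 + $294 + $0 = $7,859.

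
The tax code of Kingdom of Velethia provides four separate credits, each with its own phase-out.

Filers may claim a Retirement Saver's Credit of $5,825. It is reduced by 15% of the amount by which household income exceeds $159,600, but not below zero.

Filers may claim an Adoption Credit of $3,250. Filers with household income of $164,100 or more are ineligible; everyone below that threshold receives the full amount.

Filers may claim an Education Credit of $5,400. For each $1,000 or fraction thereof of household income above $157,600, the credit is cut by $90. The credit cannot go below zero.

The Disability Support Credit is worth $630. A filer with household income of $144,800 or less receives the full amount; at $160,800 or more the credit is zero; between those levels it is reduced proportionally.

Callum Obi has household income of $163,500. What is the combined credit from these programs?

$13,350

Retirement Saver's Credit: 15% of the $3,900 excess over $159,600 is $585; credit = $5,825 − $585 = $5,240.
Adoption Credit: $163,500 is below the $164,100 cutoff, so the full $3,250 applies.
Education Credit: income exceeds $157,600 by $5,900, which is 6 full-or-partial $1,000 increments; reduction = 6 × $90 = $540, leaving $4,860.
Disability Support Credit: $163,500 is at or above $160,800, so the credit is $0.
Total: $5,240 + $3,250 + $4,860 + $0 = $13,350.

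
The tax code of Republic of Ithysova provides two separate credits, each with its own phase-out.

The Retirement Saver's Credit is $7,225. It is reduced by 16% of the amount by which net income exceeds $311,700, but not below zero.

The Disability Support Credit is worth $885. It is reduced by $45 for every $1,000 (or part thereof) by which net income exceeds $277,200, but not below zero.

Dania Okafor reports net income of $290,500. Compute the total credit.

Retirement Saver's Credit: $290,500 is at or below the $311,700 threshold, so the full $7,225 applies.
Disability Support Credit: income exceeds $277,200 by $13,300, which is 14 full-or-partial $1,000 increments; reduction = 14 × $45 = $630, leaving $255.
Total: $7,225 + $255 = $7,480.

$7,480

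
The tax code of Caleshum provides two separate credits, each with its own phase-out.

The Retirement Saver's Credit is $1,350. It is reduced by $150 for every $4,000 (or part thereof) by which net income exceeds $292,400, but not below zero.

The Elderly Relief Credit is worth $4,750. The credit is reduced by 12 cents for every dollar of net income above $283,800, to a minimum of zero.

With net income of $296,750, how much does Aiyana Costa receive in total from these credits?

$4,246

Retirement Saver's Credit: income exceeds $292,400 by $4,350, which is 2 full-or-partial $4,000 increments; reduction = 2 × $150 = $300, leaving $1,050.
Elderly Relief Credit: 12% of the $12,950 excess over $283,800 is $1,554; credit = $4,750 − $1,554 = $3,196.
Total: $1,050 + $3,196 = $4,246.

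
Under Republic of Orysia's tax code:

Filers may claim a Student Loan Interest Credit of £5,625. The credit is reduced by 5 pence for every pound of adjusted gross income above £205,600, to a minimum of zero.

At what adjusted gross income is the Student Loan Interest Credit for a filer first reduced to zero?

£318,100

The credit falls by 5% of each pound above £205,600, so it reaches zero when the excess is £5,625 / 5% = £112,500: income = £205,600 + £112,500 = £318,100.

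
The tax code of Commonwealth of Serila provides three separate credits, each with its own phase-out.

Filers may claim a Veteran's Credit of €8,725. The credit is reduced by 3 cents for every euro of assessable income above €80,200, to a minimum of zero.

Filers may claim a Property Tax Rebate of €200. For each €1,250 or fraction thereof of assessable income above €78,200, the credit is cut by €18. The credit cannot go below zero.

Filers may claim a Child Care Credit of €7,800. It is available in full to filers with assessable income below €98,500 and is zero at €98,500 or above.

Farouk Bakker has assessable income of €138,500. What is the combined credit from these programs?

€6,976

Veteran's Credit: 3% of the €58,300 excess over €80,200 is €1,749; credit = €8,725 − €1,749 = €6,976.
Property Tax Rebate: income exceeds €78,200 by €60,300 → 49 increments × €18 = €882 ≥ base, so the credit is €0.
Child Care Credit: €138,500 meets or exceeds the €98,500 cutoff, so the credit is €0.
Total: €6,976 + €0 + €0 = €6,976.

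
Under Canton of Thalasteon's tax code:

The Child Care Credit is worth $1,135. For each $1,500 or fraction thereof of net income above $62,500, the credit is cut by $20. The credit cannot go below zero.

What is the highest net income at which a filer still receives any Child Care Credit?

$146,500

After 56 increments the reduction is 56 × $20 = $1,120, leaving $15; one more increment wipes it out. Increment 56 ends at excess 56 × $1,500 = $84,000, so the highest qualifying income is $62,500 + $84,000 = $146,500.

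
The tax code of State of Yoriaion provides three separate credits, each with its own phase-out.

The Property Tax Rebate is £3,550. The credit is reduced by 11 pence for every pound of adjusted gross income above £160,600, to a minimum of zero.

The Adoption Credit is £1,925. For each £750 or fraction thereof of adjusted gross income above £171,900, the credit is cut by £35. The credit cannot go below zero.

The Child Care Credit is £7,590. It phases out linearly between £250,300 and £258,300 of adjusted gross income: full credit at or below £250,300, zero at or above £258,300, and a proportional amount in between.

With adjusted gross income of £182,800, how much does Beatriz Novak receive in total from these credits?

£10,098

Property Tax Rebate: 11% of the £22,200 excess over £160,600 is £2,442; credit = £3,550 − £2,442 = £1,108.
Adoption Credit: income exceeds £171,900 by £10,900, which is 15 full-or-partial £750 increments; reduction = 15 × £35 = £525, leaving £1,400.
Child Care Credit: £182,800 is at or below the £250,300 threshold, so the full £7,590 applies.
Total: £1,108 + £1,400 + £7,590 = £10,098.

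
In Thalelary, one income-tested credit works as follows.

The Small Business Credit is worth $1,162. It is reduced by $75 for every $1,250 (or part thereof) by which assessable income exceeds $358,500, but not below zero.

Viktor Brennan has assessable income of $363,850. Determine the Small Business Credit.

Small Business Credit: income exceeds $358,500 by $5,350, which is 5 full-or-partial $1,250 increments; reduction = 5 × $75 = $375, leaving $787.

$787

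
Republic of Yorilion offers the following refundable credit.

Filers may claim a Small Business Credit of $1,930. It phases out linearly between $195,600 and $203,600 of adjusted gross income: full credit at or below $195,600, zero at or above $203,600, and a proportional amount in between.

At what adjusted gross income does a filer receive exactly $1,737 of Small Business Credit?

$196,400

$1,737 is 1,737/1,930 of the full $1,930, so 193/1,930 of the $8,000 range has been used: income = $195,600 + $8,000 × 193/1,930 = $196,400.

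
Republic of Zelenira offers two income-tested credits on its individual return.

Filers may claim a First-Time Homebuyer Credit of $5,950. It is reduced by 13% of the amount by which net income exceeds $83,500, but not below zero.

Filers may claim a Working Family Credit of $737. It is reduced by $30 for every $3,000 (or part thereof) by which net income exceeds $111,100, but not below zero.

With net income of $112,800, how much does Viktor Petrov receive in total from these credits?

$2,848

First-Time Homebuyer Credit: 13% of the $29,300 excess over $83,500 is $3,809; credit = $5,950 − $3,809 = $2,141.
Working Family Credit: income exceeds $111,100 by $1,700, which is 1 full-or-partial $3,000 increment; reduction = 1 × $30 = $30, leaving $707.
Total: $2,141 + $707 = $2,848.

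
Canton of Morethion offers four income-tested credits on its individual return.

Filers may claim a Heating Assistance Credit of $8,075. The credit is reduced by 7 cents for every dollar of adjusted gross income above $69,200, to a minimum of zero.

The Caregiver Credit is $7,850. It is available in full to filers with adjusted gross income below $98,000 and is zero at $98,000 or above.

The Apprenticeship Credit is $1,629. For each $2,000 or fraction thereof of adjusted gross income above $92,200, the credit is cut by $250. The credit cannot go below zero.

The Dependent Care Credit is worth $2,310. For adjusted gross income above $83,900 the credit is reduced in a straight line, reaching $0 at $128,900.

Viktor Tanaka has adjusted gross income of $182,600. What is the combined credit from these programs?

Heating Assistance Credit: 7% of the $113,400 excess over $69,200 is $7,938; credit = $8,075 − $7,938 = $137.
Caregiver Credit: $182,600 meets or exceeds the $98,000 cutoff, so the credit is $0.
Apprenticeship Credit: income exceeds $92,200 by $90,400 → 46 increments × $250 = $11,500 ≥ base, so the credit is $0.
Dependent Care Credit: $182,600 is at or above $128,900, so the credit is $0.
Total: $137 + $0 + $0 + $0 = $137.

$137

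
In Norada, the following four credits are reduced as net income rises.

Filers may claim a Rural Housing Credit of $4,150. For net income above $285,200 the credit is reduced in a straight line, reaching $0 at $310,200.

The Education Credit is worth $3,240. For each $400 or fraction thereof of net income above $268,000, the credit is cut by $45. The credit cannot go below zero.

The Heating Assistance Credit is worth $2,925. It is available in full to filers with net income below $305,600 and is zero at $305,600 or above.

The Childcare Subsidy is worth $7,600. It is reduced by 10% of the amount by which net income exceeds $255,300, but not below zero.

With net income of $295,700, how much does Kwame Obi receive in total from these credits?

$8,982

Rural Housing Credit: $295,700 is $10,500 into a $25,000 phase-out range, leaving 14,500/25,000 of the credit: $4,150 × 14,500/25,000 = $2,407.
Education Credit: income exceeds $268,000 by $27,700, which is 70 full-or-partial $400 increments; reduction = 70 × $45 = $3,150, leaving $90.
Heating Assistance Credit: $295,700 is below the $305,600 cutoff, so the full $2,925 applies.
Childcare Subsidy: 10% of the $40,400 excess over $255,300 is $4,040; credit = $7,600 − $4,040 = $3,560.
Total: $2,407 + $90 + $2,925 + $3,560 = $8,982.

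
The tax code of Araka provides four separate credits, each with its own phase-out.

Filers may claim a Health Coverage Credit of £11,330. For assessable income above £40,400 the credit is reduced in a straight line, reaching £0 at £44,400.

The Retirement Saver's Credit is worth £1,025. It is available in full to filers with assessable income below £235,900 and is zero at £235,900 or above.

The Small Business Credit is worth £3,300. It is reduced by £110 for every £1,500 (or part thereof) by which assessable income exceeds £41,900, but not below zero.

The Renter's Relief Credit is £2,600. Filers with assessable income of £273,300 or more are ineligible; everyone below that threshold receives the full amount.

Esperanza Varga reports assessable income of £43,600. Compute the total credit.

Health Coverage Credit: £43,600 is £3,200 into a £4,000 phase-out range, leaving 800/4,000 of the credit: £11,330 × 800/4,000 = £2,266.
Retirement Saver's Credit: £43,600 is below the £235,900 cutoff, so the full £1,025 applies.
Small Business Credit: income exceeds £41,900 by £1,700, which is 2 full-or-partial £1,500 increments; reduction = 2 × £110 = £220, leaving £3,080.
Renter's Relief Credit: £43,600 is below the £273,300 cutoff, so the full £2,600 applies.
Total: £2,266 + £1,025 + £3,080 + £2,600 = £8,971.

£8,971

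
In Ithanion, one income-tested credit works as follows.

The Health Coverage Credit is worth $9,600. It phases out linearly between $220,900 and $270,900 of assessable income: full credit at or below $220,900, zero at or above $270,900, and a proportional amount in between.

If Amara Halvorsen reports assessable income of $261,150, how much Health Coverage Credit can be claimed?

$1,872

Health Coverage Credit: $261,150 is $40,250 into a $50,000 phase-out range, leaving 9,750/50,000 of the credit: $9,600 × 9,750/50,000 = $1,872.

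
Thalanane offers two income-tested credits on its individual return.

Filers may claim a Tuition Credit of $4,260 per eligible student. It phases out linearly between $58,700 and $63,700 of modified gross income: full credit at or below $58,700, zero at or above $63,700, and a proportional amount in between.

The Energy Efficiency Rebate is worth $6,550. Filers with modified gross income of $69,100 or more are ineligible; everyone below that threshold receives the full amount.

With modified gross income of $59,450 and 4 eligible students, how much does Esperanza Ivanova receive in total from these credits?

Tuition Credit: base = 4 × $4,260 = $17,040. $59,450 is $750 into a $5,000 phase-out range, leaving 4,250/5,000 of the credit: $17,040 × 4,250/5,000 = $14,484.
Energy Efficiency Rebate: $59,450 is below the $69,100 cutoff, so the full $6,550 applies.
Total: $14,484 + $6,550 = $21,034.

$21,034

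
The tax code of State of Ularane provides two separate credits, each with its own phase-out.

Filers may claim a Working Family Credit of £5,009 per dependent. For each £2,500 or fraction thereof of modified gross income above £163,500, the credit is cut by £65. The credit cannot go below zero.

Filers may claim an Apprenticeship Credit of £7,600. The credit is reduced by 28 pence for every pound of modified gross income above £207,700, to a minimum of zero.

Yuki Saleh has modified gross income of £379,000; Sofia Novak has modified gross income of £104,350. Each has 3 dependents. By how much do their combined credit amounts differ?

£13,255

Yuki (£379,000): Working Family Credit: base = 3 × £5,009 = £15,027. income exceeds £163,500 by £215,500, which is 87 full-or-partial £2,500 increments; reduction = 87 × £65 = £5,655, leaving £9,372. Apprenticeship Credit: 28% of the £171,300 excess over £207,700 is £47,964 ≥ base, so the credit is £0. total £9,372 + £0 = £9,372
Sofia (£104,350): Working Family Credit: base = 3 × £5,009 = £15,027. £104,350 is at or below the £163,500 threshold, so the full £15,027 applies. Apprenticeship Credit: £104,350 is at or below the £207,700 threshold, so the full £7,600 applies. total £15,027 + £7,600 = £22,627
Difference: |£9,372 − £22,627| = £13,255.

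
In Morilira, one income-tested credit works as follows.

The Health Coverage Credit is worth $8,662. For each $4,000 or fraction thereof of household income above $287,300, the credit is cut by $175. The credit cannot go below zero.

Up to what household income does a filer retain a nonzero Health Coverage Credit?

After 49 increments the reduction is 49 × $175 = $8,575, leaving $87; one more increment wipes it out. Increment 49 ends at excess 49 × $4,000 = $196,000, so the highest qualifying income is $287,300 + $196,000 = $483,300.

$483,300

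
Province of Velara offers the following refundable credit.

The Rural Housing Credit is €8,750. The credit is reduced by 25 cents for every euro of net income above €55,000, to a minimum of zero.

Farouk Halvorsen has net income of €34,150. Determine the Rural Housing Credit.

Rural Housing Credit: €34,150 is at or below the €55,000 threshold, so the full €8,750 applies.

€8,750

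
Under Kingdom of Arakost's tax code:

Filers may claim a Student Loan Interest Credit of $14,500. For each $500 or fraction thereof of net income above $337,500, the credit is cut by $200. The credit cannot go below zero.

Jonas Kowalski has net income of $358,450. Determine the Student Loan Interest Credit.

Student Loan Interest Credit: income exceeds $337,500 by $20,950, which is 42 full-or-partial $500 increments; reduction = 42 × $200 = $8,400, leaving $6,100.

$6,100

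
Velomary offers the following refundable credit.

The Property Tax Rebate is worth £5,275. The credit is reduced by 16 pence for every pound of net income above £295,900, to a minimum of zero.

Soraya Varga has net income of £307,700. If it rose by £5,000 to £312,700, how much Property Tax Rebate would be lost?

At £307,700 — 16% of the £11,800 excess over £295,900 is £1,888; credit = £5,275 − £1,888 = £3,387.
At £312,700 — 16% of the £16,800 excess over £295,900 is £2,688; credit = £5,275 − £2,688 = £2,587.
Lost: £3,387 − £2,587 = £800.

£800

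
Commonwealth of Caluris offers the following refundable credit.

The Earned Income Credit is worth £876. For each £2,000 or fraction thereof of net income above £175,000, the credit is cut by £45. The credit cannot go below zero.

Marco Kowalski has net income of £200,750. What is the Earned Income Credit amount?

£291

Earned Income Credit: income exceeds £175,000 by £25,750, which is 13 full-or-partial £2,000 increments; reduction = 13 × £45 = £585, leaving £291.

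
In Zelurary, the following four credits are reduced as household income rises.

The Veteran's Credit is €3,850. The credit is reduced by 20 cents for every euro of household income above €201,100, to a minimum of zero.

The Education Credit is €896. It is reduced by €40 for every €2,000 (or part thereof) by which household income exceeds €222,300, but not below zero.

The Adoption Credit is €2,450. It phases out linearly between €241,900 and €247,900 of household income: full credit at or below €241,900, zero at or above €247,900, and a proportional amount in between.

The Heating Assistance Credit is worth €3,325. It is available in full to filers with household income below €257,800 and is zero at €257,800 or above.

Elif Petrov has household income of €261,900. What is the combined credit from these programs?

Veteran's Credit: 20% of the €60,800 excess over €201,100 is €12,160 ≥ base, so the credit is €0.
Education Credit: income exceeds €222,300 by €39,600, which is 20 full-or-partial €2,000 increments; reduction = 20 × €40 = €800, leaving €96.
Adoption Credit: €261,900 is at or above €247,900, so the credit is €0.
Heating Assistance Credit: €261,900 meets or exceeds the €257,800 cutoff, so the credit is €0.
Total: €0 + €96 + €0 + €0 = €96.

€96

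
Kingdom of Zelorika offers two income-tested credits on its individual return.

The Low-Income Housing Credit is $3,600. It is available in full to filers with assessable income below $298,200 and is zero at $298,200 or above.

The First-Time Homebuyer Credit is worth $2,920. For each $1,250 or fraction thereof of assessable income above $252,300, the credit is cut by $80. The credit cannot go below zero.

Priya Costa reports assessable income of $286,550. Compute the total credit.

Low-Income Housing Credit: $286,550 is below the $298,200 cutoff, so the full $3,600 applies.
First-Time Homebuyer Credit: income exceeds $252,300 by $34,250, which is 28 full-or-partial $1,250 increments; reduction = 28 × $80 = $2,240, leaving $680.
Total: $3,600 + $680 = $4,280.

$4,280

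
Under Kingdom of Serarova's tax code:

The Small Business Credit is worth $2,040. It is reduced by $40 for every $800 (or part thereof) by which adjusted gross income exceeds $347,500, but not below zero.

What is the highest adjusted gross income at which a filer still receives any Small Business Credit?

After 50 increments the reduction is 50 × $40 = $2,000, leaving $40; one more increment wipes it out. Increment 50 ends at excess 50 × $800 = $40,000, so the highest qualifying income is $347,500 + $40,000 = $387,500.

$387,500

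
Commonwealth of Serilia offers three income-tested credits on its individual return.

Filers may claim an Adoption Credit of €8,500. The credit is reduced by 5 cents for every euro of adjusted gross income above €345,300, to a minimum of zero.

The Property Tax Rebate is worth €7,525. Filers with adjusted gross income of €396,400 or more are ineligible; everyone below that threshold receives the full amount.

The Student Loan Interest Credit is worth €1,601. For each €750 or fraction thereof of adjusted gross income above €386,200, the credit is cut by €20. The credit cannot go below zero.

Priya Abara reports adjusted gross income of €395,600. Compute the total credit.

€14,851

Adoption Credit: 5% of the €50,300 excess over €345,300 is €2,515; credit = €8,500 − €2,515 = €5,985.
Property Tax Rebate: €395,600 is below the €396,400 cutoff, so the full €7,525 applies.
Student Loan Interest Credit: income exceeds €386,200 by €9,400, which is 13 full-or-partial €750 increments; reduction = 13 × €20 = €260, leaving €1,341.
Total: €5,985 + €7,525 + €1,341 = €14,851.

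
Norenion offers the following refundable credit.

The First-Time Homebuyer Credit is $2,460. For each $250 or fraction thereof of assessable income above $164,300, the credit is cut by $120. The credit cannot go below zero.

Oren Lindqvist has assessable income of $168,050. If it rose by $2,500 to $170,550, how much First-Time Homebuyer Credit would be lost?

At $168,050 — income exceeds $164,300 by $3,750, which is 15 full-or-partial $250 increments; reduction = 15 × $120 = $1,800, leaving $660.
At $170,550 — income exceeds $164,300 by $6,250 → 25 increments × $120 = $3,000 ≥ base, so the credit is $0.
Lost: $660 − $0 = $660.

$660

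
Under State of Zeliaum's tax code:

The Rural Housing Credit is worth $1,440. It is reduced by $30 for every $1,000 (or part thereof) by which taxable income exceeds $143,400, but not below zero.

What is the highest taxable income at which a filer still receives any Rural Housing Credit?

$190,400

After 47 increments the reduction is 47 × $30 = $1,410, leaving $30; one more increment wipes it out. Increment 47 ends at excess 47 × $1,000 = $47,000, so the highest qualifying income is $143,400 + $47,000 = $190,400.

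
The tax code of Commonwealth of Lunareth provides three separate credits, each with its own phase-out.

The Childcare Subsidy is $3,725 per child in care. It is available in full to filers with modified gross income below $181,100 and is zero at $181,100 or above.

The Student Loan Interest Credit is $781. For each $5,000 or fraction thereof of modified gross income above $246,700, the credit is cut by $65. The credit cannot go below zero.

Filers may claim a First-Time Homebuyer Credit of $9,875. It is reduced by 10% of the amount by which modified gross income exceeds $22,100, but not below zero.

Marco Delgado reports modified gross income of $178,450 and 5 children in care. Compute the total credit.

$19,406

Childcare Subsidy: base = 5 × $3,725 = $18,625. $178,450 is below the $181,100 cutoff, so the full $18,625 applies.
Student Loan Interest Credit: $178,450 is at or below the $246,700 threshold, so the full $781 applies.
First-Time Homebuyer Credit: 10% of the $156,350 excess over $22,100 is $15,635 ≥ base, so the credit is $0.
Total: $18,625 + $781 + $0 = $19,406.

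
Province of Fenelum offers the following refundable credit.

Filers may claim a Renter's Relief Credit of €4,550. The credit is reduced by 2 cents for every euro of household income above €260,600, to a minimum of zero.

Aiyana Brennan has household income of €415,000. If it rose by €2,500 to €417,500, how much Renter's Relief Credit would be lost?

At €415,000 — 2% of the €154,400 excess over €260,600 is €3,088; credit = €4,550 − €3,088 = €1,462.
At €417,500 — 2% of the €156,900 excess over €260,600 is €3,138; credit = €4,550 − €3,138 = €1,412.
Lost: €1,462 − €1,412 = €50.

€50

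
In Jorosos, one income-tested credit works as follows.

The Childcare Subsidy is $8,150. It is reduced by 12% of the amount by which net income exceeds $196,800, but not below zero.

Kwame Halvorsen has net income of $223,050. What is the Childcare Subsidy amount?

$5,000

Childcare Subsidy: 12% of the $26,250 excess over $196,800 is $3,150; credit = $8,150 − $3,150 = $5,000.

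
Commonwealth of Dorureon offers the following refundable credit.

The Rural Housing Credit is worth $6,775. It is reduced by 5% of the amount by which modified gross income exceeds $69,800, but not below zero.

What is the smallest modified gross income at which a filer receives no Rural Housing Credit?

The credit falls by 5% of each dollar above $69,800, so it reaches zero when the excess is $6,775 / 5% = $135,500: income = $69,800 + $135,500 = $205,300.

$205,300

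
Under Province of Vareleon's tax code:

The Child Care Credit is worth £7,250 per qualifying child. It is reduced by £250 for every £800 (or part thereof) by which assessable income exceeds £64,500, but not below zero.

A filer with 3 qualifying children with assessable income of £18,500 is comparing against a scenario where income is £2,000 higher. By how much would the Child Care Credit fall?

£0

At £18,500 — base = 3 × £7,250 = £21,750. £18,500 is at or below the £64,500 threshold, so the full £21,750 applies.
At £20,500 — base = 3 × £7,250 = £21,750. £20,500 is at or below the £64,500 threshold, so the full £21,750 applies.
Lost: £21,750 − £21,750 = £0.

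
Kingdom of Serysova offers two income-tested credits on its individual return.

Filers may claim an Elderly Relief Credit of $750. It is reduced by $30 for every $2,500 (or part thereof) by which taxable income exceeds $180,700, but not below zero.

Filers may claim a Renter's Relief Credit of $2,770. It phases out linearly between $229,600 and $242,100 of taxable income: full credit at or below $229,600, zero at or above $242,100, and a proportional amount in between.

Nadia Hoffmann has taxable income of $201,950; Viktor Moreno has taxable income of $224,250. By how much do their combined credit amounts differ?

Nadia ($201,950): Elderly Relief Credit: income exceeds $180,700 by $21,250, which is 9 full-or-partial $2,500 increments; reduction = 9 × $30 = $270, leaving $480. Renter's Relief Credit: $201,950 is at or below the $229,600 threshold, so the full $2,770 applies. total $480 + $2,770 = $3,250
Viktor ($224,250): Elderly Relief Credit: income exceeds $180,700 by $43,550, which is 18 full-or-partial $2,500 increments; reduction = 18 × $30 = $540, leaving $210. Renter's Relief Credit: $224,250 is at or below the $229,600 threshold, so the full $2,770 applies. total $210 + $2,770 = $2,980
Difference: |$3,250 − $2,980| = $270.

$270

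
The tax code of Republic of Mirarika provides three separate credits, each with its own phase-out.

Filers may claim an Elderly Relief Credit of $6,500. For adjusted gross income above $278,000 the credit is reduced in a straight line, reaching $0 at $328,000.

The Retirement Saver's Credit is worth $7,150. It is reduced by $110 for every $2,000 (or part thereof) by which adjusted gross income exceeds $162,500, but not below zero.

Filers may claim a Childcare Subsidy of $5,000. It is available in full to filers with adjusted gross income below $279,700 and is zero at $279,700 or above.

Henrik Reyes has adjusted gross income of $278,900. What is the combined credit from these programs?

Elderly Relief Credit: $278,900 is $900 into a $50,000 phase-out range, leaving 49,100/50,000 of the credit: $6,500 × 49,100/50,000 = $6,383.
Retirement Saver's Credit: income exceeds $162,500 by $116,400, which is 59 full-or-partial $2,000 increments; reduction = 59 × $110 = $6,490, leaving $660.
Childcare Subsidy: $278,900 is below the $279,700 cutoff, so the full $5,000 applies.
Total: $6,383 + $660 + $5,000 = $12,043.

$12,043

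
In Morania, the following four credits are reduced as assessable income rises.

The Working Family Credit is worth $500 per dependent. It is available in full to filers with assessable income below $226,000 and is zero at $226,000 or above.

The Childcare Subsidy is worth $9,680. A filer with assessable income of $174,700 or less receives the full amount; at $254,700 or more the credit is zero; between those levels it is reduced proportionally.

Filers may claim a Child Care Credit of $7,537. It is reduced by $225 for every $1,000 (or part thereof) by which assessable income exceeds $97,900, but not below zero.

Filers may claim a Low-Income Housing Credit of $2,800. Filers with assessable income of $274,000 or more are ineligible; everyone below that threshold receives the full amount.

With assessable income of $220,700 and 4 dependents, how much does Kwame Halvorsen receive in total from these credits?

$8,914

Working Family Credit: base = 4 × $500 = $2,000. $220,700 is below the $226,000 cutoff, so the full $2,000 applies.
Childcare Subsidy: $220,700 is $46,000 into a $80,000 phase-out range, leaving 34,000/80,000 of the credit: $9,680 × 34,000/80,000 = $4,114.
Child Care Credit: income exceeds $97,900 by $122,800 → 123 increments × $225 = $27,675 ≥ base, so the credit is $0.
Low-Income Housing Credit: $220,700 is below the $274,000 cutoff, so the full $2,800 applies.
Total: $2,000 + $4,114 + $0 + $2,800 = $8,914.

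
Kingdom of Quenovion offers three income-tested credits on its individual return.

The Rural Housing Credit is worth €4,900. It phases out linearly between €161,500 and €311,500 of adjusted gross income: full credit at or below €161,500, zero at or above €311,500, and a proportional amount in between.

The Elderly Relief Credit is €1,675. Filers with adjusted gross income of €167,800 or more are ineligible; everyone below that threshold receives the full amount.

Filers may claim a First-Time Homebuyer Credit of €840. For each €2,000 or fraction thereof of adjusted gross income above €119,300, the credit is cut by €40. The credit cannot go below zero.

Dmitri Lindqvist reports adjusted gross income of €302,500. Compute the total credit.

€294

Rural Housing Credit: €302,500 is €141,000 into a €150,000 phase-out range, leaving 9,000/150,000 of the credit: €4,900 × 9,000/150,000 = €294.
Elderly Relief Credit: €302,500 meets or exceeds the €167,800 cutoff, so the credit is €0.
First-Time Homebuyer Credit: income exceeds €119,300 by €183,200 → 92 increments × €40 = €3,680 ≥ base, so the credit is €0.
Total: €294 + €0 + €0 = €294.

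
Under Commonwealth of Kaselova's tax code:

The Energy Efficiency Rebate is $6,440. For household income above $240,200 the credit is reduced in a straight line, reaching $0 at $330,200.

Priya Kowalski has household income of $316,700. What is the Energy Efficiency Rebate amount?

Energy Efficiency Rebate: $316,700 is $76,500 into a $90,000 phase-out range, leaving 13,500/90,000 of the credit: $6,440 × 13,500/90,000 = $966.

$966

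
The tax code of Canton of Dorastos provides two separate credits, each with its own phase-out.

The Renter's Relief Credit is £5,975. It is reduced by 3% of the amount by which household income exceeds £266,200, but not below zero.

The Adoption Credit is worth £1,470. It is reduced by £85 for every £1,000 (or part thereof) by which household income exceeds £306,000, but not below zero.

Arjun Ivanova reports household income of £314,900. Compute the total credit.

£5,219

Renter's Relief Credit: 3% of the £48,700 excess over £266,200 is £1,461; credit = £5,975 − £1,461 = £4,514.
Adoption Credit: income exceeds £306,000 by £8,900, which is 9 full-or-partial £1,000 increments; reduction = 9 × £85 = £765, leaving £705.
Total: £4,514 + £705 = £5,219.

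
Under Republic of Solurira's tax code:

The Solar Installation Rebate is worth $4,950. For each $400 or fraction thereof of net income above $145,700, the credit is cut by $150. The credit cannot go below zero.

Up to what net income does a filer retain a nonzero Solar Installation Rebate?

$158,500

After 32 increments the reduction is 32 × $150 = $4,800, leaving $150; one more increment wipes it out. Increment 32 ends at excess 32 × $400 = $12,800, so the highest qualifying income is $145,700 + $12,800 = $158,500.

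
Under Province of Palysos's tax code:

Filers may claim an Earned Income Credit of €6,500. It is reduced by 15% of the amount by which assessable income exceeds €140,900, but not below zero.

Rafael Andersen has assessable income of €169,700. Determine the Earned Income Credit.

€2,180

Earned Income Credit: 15% of the €28,800 excess over €140,900 is €4,320; credit = €6,500 − €4,320 = €2,180.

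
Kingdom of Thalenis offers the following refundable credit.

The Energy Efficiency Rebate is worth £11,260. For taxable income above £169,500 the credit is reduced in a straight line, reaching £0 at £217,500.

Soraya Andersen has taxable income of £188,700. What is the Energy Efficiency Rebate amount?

Energy Efficiency Rebate: £188,700 is £19,200 into a £48,000 phase-out range, leaving 28,800/48,000 of the credit: £11,260 × 28,800/48,000 = £6,756.

£6,756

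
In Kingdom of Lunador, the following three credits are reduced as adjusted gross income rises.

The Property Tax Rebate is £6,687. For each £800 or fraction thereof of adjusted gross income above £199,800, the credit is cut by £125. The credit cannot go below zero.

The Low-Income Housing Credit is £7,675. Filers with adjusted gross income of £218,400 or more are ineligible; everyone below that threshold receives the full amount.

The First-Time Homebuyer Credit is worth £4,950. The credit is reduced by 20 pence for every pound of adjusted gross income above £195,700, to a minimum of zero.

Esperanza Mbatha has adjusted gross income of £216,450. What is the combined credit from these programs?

£12,537

Property Tax Rebate: income exceeds £199,800 by £16,650, which is 21 full-or-partial £800 increments; reduction = 21 × £125 = £2,625, leaving £4,062.
Low-Income Housing Credit: £216,450 is below the £218,400 cutoff, so the full £7,675 applies.
First-Time Homebuyer Credit: 20% of the £20,750 excess over £195,700 is £4,150; credit = £4,950 − £4,150 = £800.
Total: £4,062 + £7,675 + £800 = £12,537.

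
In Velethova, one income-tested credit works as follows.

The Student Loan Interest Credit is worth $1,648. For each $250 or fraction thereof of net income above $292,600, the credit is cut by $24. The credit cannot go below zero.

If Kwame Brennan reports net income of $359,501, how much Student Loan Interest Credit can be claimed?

Student Loan Interest Credit: income exceeds $292,600 by $66,901 → 268 increments × $24 = $6,432 ≥ base, so the credit is $0.

$0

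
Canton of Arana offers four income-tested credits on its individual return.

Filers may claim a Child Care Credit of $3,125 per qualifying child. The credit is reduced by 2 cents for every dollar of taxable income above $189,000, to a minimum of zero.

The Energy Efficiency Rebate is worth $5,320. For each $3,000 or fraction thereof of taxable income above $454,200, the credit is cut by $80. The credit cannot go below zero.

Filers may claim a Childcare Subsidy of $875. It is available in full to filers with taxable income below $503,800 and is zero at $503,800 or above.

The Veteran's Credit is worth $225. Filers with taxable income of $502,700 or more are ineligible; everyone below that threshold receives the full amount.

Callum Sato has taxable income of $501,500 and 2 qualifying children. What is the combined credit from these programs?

Child Care Credit: base = 2 × $3,125 = $6,250. 2% of the $312,500 excess over $189,000 is $6,250 ≥ base, so the credit is $0.
Energy Efficiency Rebate: income exceeds $454,200 by $47,300, which is 16 full-or-partial $3,000 increments; reduction = 16 × $80 = $1,280, leaving $4,040.
Childcare Subsidy: $501,500 is below the $503,800 cutoff, so the full $875 applies.
Veteran's Credit: $501,500 is below the $502,700 cutoff, so the full $225 applies.
Total: $0 + $4,040 + $875 + $225 = $5,140.

$5,140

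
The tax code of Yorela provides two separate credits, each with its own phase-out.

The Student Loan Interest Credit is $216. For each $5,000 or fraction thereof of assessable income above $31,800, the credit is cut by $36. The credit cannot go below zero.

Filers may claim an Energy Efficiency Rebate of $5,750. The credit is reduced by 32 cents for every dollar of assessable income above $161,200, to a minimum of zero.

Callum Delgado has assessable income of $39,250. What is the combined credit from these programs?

Student Loan Interest Credit: income exceeds $31,800 by $7,450, which is 2 full-or-partial $5,000 increments; reduction = 2 × $36 = $72, leaving $144.
Energy Efficiency Rebate: $39,250 is at or below the $161,200 threshold, so the full $5,750 applies.
Total: $144 + $5,750 = $5,894.

$5,894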